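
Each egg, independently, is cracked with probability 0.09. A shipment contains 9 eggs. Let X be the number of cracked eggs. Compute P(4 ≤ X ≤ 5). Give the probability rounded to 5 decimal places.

0.00567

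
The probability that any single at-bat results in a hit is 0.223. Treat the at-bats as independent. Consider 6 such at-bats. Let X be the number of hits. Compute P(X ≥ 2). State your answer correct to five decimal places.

0.40102

X ~ Binomial(6, 0.223); P(X ≥ 2) = Σ C(6,k) p^k (1−p)^(6−k) over k:
  k=2: C(6,2)·0.223^2·0.777^4 = 0.2718849
  k=3: C(6,3)·0.223^3·0.777^3 = 0.1040417
  k=4: C(6,4)·0.223^4·0.777^2 = 0.0223951
  k=5: C(6,5)·0.223^5·0.777^1 = 0.0025710
  k=6: C(6,6)·0.223^6·0.777^0 = 0.0001230
Total = 0.4010157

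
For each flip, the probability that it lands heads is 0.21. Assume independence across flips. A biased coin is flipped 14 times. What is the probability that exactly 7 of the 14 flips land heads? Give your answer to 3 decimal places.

X ~ Binomial(n=14, p=0.21).
P(X=7) = C(14,7) · p^7 · (1−p)^7
= 3432 · 1.8011e-05 · 0.19204 = 0.01187

0.012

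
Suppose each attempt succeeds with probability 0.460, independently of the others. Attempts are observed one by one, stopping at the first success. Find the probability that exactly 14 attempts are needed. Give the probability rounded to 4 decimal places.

0.0002

Geometric (trials to first success), p = 0.46.
P(Y = 14) = (1−p)^13 · p = 0.00033199 · 0.46 = 0.000153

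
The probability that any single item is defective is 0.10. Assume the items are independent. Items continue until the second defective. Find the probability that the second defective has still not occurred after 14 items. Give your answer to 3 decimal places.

Needing more than 14 items ⇔ fewer than 2 successes in the first 14. With X ~ Binomial(14, 0.10), P(Y > 14) = P(X ≤ 1).
  k=0: C(14,0)·0.10^0·0.90^14 = 0.22877
  k=1: C(14,1)·0.10^1·0.90^13 = 0.35586
P(X ≤ 1) = 0.58463

0.585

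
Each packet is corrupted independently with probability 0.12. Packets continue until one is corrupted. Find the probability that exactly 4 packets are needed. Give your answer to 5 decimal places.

Geometric (trials to first success), p = 0.12.
P(Y = 4) = (1−p)^3 · p = 0.68147 · 0.12 = 0.0817766

0.08178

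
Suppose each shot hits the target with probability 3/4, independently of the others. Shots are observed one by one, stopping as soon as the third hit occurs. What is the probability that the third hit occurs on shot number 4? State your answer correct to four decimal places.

Y = trial on which the third success occurs; negative binomial, r=3, p=0.75.
P(Y=4) = C(3,2) · p^3 · (1−p)^1
= 3 · 0.42188 · 0.25 = 0.316406

0.3164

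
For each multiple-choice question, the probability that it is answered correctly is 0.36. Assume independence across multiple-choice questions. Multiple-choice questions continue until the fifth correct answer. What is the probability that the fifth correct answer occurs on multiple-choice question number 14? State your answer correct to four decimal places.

Y = trial on which the fifth success occurs; negative binomial, r=5, p=0.36.
P(Y=14) = C(13,4) · p^5 · (1−p)^9
= 715 · 0.0060466 · 0.018014 = 0.077882

0.0779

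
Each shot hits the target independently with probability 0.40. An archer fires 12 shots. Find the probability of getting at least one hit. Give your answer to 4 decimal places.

0.9978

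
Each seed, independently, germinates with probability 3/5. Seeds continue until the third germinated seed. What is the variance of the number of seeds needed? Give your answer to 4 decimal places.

3.3333

Y = total seeds until the third success; negative binomial with r=3, p=0.60.
Var(Y) = r(1−p)/p² = 3·0.40 / 0.60² = 3.333333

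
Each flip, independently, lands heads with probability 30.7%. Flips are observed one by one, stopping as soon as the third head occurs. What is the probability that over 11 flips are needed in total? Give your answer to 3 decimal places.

Needing more than 11 flips ⇔ fewer than 3 successes in the first 11. With X ~ Binomial(11, 0.307), P(Y > 11) = P(X ≤ 2).
  k=0: C(11,0)·0.307^0·0.693^11 = 0.01770
  k=1: C(11,1)·0.307^1·0.693^10 = 0.08627
  k=2: C(11,2)·0.307^2·0.693^9 = 0.19109
P(X ≤ 2) = 0.29506

0.295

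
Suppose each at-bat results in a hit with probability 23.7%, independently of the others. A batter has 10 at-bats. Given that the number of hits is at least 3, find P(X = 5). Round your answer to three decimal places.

0.112

X ~ Binomial(10, 0.237). Want P(X=5 | X≥3) = P(X=5) / P(X≥3).
P(X=5) = C(10,5)·0.237^5·0.763^5 = 0.04873
P(X≥3) = 1 − 0.06687 − 0.20772 − 0.29034 = 0.43507
Ratio = 0.04873 / 0.43507 = 0.11200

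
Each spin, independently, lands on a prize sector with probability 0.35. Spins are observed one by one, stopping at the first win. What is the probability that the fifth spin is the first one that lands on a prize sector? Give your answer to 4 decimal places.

Geometric (trials to first success), p = 0.35.
P(Y = 5) = (1−p)^4 · p = 0.17851 · 0.35 = 0.062477

0.0625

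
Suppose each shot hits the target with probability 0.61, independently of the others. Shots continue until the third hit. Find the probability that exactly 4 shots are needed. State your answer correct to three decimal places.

Y = trial on which the third success occurs; negative binomial, r=3, p=0.61.
P(Y=4) = C(3,2) · p^3 · (1−p)^1
= 3 · 0.22698 · 0.39 = 0.26557

0.266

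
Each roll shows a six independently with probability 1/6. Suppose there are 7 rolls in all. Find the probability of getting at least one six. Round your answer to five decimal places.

0.72092

P(at least one) = 1 − P(none) = 1 − (1 − 0.166667)^7
= 1 − 0.2790816 = 0.7209184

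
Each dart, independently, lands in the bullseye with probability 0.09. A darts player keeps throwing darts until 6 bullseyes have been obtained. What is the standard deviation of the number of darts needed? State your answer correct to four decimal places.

25.9629

Y = total darts until the sixth success; negative binomial with r=6, p=0.09.
SD(Y) = √[r(1−p)/p²] = √(674.074074) = 25.962937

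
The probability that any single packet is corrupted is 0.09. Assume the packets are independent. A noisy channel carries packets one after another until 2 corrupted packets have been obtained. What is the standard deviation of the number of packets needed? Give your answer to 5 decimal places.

14.98971

Y = total packets until the second success; negative binomial with r=2, p=0.09.
SD(Y) = √[r(1−p)/p²] = √(224.6913580) = 14.9897084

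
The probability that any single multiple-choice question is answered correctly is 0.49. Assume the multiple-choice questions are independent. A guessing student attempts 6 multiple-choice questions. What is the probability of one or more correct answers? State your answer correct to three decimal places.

P(at least one) = 1 − P(none) = 1 − (1 − 0.49)^6
= 1 − 0.01760 = 0.98240

0.982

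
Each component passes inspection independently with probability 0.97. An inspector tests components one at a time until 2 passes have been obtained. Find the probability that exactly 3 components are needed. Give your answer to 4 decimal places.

0.0565

Y = trial on which the second success occurs; negative binomial, r=2, p=0.97.
P(Y=3) = C(2,1) · p^2 · (1−p)^1
= 2 · 0.9409 · 0.03 = 0.056454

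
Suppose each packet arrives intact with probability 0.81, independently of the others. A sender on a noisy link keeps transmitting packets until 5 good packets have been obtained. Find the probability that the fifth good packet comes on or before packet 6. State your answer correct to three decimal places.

0.680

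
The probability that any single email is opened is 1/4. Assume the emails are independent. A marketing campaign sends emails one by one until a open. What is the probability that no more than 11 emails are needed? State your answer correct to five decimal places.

0.95776

Y = number of emails to the first success; geometric, p = 0.25.
P(Y ≤ 11) = 1 − (1−p)^11 = 1 − 0.0422351 = 0.9577649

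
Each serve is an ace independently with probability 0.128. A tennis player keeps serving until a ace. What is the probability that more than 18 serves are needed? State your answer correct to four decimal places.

Y = number of serves to the first success; geometric, p = 0.128.
P(Y > 18) = P(first 18 all fail) = (1−p)^18 = 0.084976

0.0850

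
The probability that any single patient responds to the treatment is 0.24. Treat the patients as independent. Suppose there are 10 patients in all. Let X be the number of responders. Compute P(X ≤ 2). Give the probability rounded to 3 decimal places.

X ~ Binomial(10, 0.24); P(X ≤ 2) = Σ C(10,k) p^k (1−p)^(10−k) over k:
  k=0: C(10,0)·0.24^0·0.76^10 = 0.06429
  k=1: C(10,1)·0.24^1·0.76^9 = 0.20302
  k=2: C(10,2)·0.24^2·0.76^8 = 0.28850
Total = 0.55581

0.556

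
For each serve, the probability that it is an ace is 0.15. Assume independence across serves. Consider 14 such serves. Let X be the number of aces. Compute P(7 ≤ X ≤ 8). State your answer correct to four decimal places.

X ~ Binomial(14, 0.15); P(7 ≤ X ≤ 8) = Σ C(14,k) p^k (1−p)^(14−k) over k:
  k=7: C(14,7)·0.15^7·0.85^7 = 0.001880
  k=8: C(14,8)·0.15^8·0.85^6 = 0.000290
Total = 0.002170

0.0022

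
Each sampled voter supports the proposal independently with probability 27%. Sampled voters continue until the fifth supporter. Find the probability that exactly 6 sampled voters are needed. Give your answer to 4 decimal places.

Y = trial on which the fifth success occurs; negative binomial, r=5, p=0.27.
P(Y=6) = C(5,4) · p^5 · (1−p)^1
= 5 · 0.0014349 · 0.73 = 0.005237

0.0052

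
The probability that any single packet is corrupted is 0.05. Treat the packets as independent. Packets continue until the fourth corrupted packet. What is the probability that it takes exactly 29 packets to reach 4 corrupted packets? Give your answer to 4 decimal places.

0.0057

Y = trial on which the fourth success occurs; negative binomial, r=4, p=0.05.
P(Y=29) = C(28,3) · p^4 · (1−p)^25
= 3276 · 6.25e-06 · 0.27739 = 0.005680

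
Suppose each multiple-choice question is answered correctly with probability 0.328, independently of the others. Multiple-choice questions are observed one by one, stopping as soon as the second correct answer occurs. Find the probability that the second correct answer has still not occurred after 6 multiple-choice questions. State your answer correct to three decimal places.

Needing more than 6 multiple-choice questions ⇔ fewer than 2 successes in the first 6. With X ~ Binomial(6, 0.328), P(Y > 6) = P(X ≤ 1).
  k=0: C(6,0)·0.328^0·0.672^6 = 0.09209
  k=1: C(6,1)·0.328^1·0.672^5 = 0.26969
P(X ≤ 1) = 0.36178

0.362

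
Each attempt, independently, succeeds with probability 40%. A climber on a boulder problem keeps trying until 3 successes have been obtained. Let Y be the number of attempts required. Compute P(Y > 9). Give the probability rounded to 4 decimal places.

0.2318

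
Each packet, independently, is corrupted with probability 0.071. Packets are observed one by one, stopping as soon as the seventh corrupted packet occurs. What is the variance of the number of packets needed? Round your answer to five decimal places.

1290.02182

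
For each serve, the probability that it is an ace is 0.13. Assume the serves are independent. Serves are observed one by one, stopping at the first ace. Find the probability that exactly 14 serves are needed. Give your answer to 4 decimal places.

0.0213

Geometric (trials to first success), p = 0.13.
P(Y = 14) = (1−p)^13 · p = 0.16359 · 0.13 = 0.021266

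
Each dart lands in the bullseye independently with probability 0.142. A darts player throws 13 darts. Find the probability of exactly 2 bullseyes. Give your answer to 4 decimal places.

0.2918

X ~ Binomial(n=13, p=0.142).
P(X=2) = C(13,2) · p^2 · (1−p)^11
= 78 · 0.020164 · 0.18551 = 0.291764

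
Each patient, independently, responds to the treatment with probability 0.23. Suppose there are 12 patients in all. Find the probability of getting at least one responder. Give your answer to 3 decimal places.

0.957

P(at least one) = 1 − P(none) = 1 − (1 − 0.23)^12
= 1 − 0.04344 = 0.95656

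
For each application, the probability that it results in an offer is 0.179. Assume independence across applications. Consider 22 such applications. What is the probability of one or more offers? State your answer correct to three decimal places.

P(at least one) = 1 − P(none) = 1 − (1 − 0.179)^22
= 1 − 0.01305 = 0.98695

0.987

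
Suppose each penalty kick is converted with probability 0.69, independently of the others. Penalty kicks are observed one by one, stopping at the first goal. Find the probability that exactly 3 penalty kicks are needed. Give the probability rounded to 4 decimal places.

0.0663

Geometric (trials to first success), p = 0.69.
P(Y = 3) = (1−p)^2 · p = 0.0961 · 0.69 = 0.066309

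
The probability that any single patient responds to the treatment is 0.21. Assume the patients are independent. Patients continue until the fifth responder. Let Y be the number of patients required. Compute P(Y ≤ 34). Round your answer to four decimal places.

Finishing within 34 patients ⇔ at least 5 successes in the first 34. With X ~ Binomial(34, 0.21), P(Y ≤ 34) = 1 − P(X ≤ 4).
  k=0: C(34,0)·0.21^0·0.79^34 = 0.000331
  k=1: C(34,1)·0.21^1·0.79^33 = 0.002988
  k=2: C(34,2)·0.21^2·0.79^32 = 0.013106
  k=3: C(34,3)·0.21^3·0.79^31 = 0.037161
  k=4: C(34,4)·0.21^4·0.79^30 = 0.076557
1 − 0.130143 = 0.869857

0.8699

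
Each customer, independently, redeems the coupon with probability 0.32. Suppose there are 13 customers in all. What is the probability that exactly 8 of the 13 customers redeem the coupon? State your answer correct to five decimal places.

0.02057

X ~ Binomial(n=13, p=0.32).
P(X=8) = C(13,8) · p^8 · (1−p)^5
= 1287 · 0.00010995 · 0.14539 = 0.0205742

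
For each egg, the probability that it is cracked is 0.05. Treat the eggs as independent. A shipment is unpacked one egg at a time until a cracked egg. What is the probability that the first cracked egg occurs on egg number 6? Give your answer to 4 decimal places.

0.0387

Geometric (trials to first success), p = 0.05.
P(Y = 6) = (1−p)^5 · p = 0.77378 · 0.05 = 0.038689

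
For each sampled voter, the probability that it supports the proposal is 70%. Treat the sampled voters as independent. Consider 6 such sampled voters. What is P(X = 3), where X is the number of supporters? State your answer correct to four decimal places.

0.1852

X ~ Binomial(n=6, p=0.70).
P(X=3) = C(6,3) · p^3 · (1−p)^3
= 20 · 0.343 · 0.027 = 0.185220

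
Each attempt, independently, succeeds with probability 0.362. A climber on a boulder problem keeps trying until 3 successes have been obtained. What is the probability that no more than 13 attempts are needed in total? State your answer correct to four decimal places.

Finishing within 13 attempts ⇔ at least 3 successes in the first 13. With X ~ Binomial(13, 0.362), P(Y ≤ 13) = 1 − P(X ≤ 2).
  k=0: C(13,0)·0.362^0·0.638^13 = 0.002902
  k=1: C(13,1)·0.362^1·0.638^12 = 0.021404
  k=2: C(13,2)·0.362^2·0.638^11 = 0.072868
1 − 0.097174 = 0.902826

0.9028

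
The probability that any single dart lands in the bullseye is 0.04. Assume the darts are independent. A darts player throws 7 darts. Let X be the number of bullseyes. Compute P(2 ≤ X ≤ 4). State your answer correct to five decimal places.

X ~ Binomial(7, 0.04); P(2 ≤ X ≤ 4) = Σ C(7,k) p^k (1−p)^(7−k) over k:
  k=2: C(7,2)·0.04^2·0.96^5 = 0.0273965
  k=3: C(7,3)·0.04^3·0.96^4 = 0.0019025
  k=4: C(7,4)·0.04^4·0.96^3 = 0.0000793
Total = 0.0293783

0.02938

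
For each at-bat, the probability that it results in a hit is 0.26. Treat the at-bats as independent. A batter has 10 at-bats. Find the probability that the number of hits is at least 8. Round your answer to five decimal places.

X ~ Binomial(10, 0.26); P(X ≥ 8) = Σ C(10,k) p^k (1−p)^(10−k) over k:
  k=8: C(10,8)·0.26^8·0.74^2 = 0.0005146
  k=9: C(10,9)·0.26^9·0.74^1 = 0.0000402
  k=10: C(10,10)·0.26^10·0.74^0 = 0.0000014
Total = 0.0005562

0.00056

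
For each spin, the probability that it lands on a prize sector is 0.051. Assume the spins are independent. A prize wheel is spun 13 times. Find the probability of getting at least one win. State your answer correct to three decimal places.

0.494

P(at least one) = 1 − P(none) = 1 − (1 − 0.051)^13
= 1 − 0.50636 = 0.49364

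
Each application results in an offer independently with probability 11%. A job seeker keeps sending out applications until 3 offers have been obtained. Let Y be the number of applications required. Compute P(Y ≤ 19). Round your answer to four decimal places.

0.3488

Finishing within 19 applications ⇔ at least 3 successes in the first 19. With X ~ Binomial(19, 0.11), P(Y ≤ 19) = 1 − P(X ≤ 2).
  k=0: C(19,0)·0.11^0·0.89^19 = 0.109247
  k=1: C(19,1)·0.11^1·0.89^18 = 0.256547
  k=2: C(19,2)·0.11^2·0.89^17 = 0.285372
1 − 0.651166 = 0.348834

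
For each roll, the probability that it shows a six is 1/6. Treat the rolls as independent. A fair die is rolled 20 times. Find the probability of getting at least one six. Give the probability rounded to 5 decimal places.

P(at least one) = 1 − P(none) = 1 − (1 − 0.166667)^20
= 1 − 0.0260841 = 0.9739159

0.97392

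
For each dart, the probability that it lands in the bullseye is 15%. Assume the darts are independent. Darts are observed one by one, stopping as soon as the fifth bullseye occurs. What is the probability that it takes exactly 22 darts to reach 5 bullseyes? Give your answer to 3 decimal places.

Y = trial on which the fifth success occurs; negative binomial, r=5, p=0.15.
P(Y=22) = C(21,4) · p^5 · (1−p)^17
= 5985 · 7.5937e-05 · 0.063113 = 0.02868

0.029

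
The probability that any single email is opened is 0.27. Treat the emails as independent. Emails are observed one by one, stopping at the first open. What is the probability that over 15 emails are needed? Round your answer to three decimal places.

Y = number of emails to the first success; geometric, p = 0.27.
P(Y > 15) = P(first 15 all fail) = (1−p)^15 = 0.00891

0.009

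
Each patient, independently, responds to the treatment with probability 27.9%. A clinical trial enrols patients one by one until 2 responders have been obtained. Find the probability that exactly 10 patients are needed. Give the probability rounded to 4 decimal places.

0.0512

Y = trial on which the second success occurs; negative binomial, r=2, p=0.279.
P(Y=10) = C(9,1) · p^2 · (1−p)^8
= 9 · 0.077841 · 0.073027 = 0.051160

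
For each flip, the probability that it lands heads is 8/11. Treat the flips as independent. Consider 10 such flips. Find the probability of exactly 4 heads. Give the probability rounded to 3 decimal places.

X ~ Binomial(n=10, p=0.727273).
P(X=4) = C(10,4) · p^4 · (1−p)^6
= 210 · 0.27976 · 0.0004115 = 0.02418

0.024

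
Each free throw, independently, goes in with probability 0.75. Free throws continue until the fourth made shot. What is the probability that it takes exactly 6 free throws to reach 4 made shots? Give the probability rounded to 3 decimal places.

0.198

Y = trial on which the fourth success occurs; negative binomial, r=4, p=0.75.
P(Y=6) = C(5,3) · p^4 · (1−p)^2
= 10 · 0.31641 · 0.0625 = 0.19775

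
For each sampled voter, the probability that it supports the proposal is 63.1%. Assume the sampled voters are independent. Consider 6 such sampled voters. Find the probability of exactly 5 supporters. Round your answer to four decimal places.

0.2215

X ~ Binomial(n=6, p=0.631).
P(X=5) = C(6,5) · p^5 · (1−p)^1
= 6 · 0.10003 · 0.369 = 0.221475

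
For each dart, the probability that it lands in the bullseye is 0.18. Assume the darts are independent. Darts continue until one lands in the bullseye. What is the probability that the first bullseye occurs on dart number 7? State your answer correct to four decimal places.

0.0547

Geometric (trials to first success), p = 0.18.
P(Y = 7) = (1−p)^6 · p = 0.30401 · 0.18 = 0.054721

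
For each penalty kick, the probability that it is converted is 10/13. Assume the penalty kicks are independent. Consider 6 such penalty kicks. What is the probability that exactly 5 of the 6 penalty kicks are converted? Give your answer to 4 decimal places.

0.3729

X ~ Binomial(n=6, p=0.769231).
P(X=5) = C(6,5) · p^5 · (1−p)^1
= 6 · 0.26933 · 0.23077 = 0.372917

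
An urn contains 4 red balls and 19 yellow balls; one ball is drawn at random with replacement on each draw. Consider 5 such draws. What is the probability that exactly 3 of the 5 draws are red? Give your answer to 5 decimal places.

0.03590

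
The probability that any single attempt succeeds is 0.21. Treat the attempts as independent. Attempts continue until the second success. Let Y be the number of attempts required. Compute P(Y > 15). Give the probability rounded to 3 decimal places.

Needing more than 15 attempts ⇔ fewer than 2 successes in the first 15. With X ~ Binomial(15, 0.21), P(Y > 15) = P(X ≤ 1).
  k=0: C(15,0)·0.21^0·0.79^15 = 0.02913
  k=1: C(15,1)·0.21^1·0.79^14 = 0.11617
P(X ≤ 1) = 0.14530

0.145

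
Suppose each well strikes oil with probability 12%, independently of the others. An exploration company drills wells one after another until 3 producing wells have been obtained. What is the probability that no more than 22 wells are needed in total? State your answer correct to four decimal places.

Finishing within 22 wells ⇔ at least 3 successes in the first 22. With X ~ Binomial(22, 0.12), P(Y ≤ 22) = 1 − P(X ≤ 2).
  k=0: C(22,0)·0.12^0·0.88^22 = 0.060065
  k=1: C(22,1)·0.12^1·0.88^21 = 0.180194
  k=2: C(22,2)·0.12^2·0.88^20 = 0.258005
1 − 0.498263 = 0.501737

0.5017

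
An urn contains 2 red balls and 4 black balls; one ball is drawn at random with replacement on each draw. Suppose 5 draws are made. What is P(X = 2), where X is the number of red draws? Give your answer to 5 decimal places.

X ~ Binomial(n=5, p=0.333333).
P(X=2) = C(5,2) · p^2 · (1−p)^3
= 10 · 0.11111 · 0.2963 = 0.3292181

0.32922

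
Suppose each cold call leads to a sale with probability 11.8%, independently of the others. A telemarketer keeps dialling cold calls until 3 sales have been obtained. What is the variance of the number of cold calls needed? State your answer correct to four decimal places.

190.0316

Y = total cold calls until the third success; negative binomial with r=3, p=0.118.
Var(Y) = r(1−p)/p² = 3·0.882 / 0.118² = 190.031600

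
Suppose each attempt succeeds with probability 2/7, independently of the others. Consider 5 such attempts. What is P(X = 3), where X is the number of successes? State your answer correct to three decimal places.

0.119

X ~ Binomial(n=5, p=0.285714).
P(X=3) = C(5,3) · p^3 · (1−p)^2
= 10 · 0.023324 · 0.5102 = 0.11900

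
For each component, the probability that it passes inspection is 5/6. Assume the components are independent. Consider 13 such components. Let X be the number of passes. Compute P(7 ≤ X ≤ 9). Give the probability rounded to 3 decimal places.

X ~ Binomial(13, 0.833333); P(7 ≤ X ≤ 9) = Σ C(13,k) p^k (1−p)^(13−k) over k:
  k=7: C(13,7)·0.833333^7·0.166667^6 = 0.01026
  k=8: C(13,8)·0.833333^8·0.166667^5 = 0.03849
  k=9: C(13,9)·0.833333^9·0.166667^4 = 0.10692
Total = 0.15568

0.156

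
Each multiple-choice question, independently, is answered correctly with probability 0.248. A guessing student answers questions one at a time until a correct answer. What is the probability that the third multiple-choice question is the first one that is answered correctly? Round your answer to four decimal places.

0.1402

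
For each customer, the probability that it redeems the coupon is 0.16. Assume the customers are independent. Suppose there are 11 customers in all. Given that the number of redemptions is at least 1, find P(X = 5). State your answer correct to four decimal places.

X ~ Binomial(11, 0.16). Want P(X=5 | X≥1) = P(X=5) / P(X≥1).
P(X=5) = C(11,5)·0.16^5·0.84^6 = 0.017018
P(X≥1) = 1 − 0.146917 = 0.853083
Ratio = 0.017018 / 0.853083 = 0.019949

0.0199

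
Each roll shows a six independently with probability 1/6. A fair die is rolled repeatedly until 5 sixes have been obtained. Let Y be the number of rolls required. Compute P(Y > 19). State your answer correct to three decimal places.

0.801

Needing more than 19 rolls ⇔ fewer than 5 successes in the first 19. With X ~ Binomial(19, 0.166667), P(Y > 19) = P(X ≤ 4).
  k=0: C(19,0)·0.166667^0·0.833333^19 = 0.03130
  k=1: C(19,1)·0.166667^1·0.833333^18 = 0.11894
  k=2: C(19,2)·0.166667^2·0.833333^17 = 0.21410
  k=3: C(19,3)·0.166667^3·0.833333^16 = 0.24264
  k=4: C(19,4)·0.166667^4·0.833333^15 = 0.19412
P(X ≤ 4) = 0.80110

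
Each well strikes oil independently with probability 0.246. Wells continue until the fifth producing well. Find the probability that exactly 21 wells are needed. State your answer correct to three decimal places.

Y = trial on which the fifth success occurs; negative binomial, r=5, p=0.246.
P(Y=21) = C(20,4) · p^5 · (1−p)^16
= 4845 · 0.0009009 · 0.010913 = 0.04763

0.048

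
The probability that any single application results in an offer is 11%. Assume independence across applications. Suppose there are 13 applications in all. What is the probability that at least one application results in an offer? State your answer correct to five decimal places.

P(at least one) = 1 − P(none) = 1 − (1 − 0.11)^13
= 1 − 0.2198215 = 0.7801785

0.78018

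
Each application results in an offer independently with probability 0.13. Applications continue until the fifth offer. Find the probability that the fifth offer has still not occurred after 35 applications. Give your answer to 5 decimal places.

0.51545

Needing more than 35 applications ⇔ fewer than 5 successes in the first 35. With X ~ Binomial(35, 0.13), P(Y > 35) = P(X ≤ 4).
  k=0: C(35,0)·0.13^0·0.87^35 = 0.0076414
  k=1: C(35,1)·0.13^1·0.87^34 = 0.0399637
  k=2: C(35,2)·0.13^2·0.87^33 = 0.1015171
  k=3: C(35,3)·0.13^3·0.87^32 = 0.1668614
  k=4: C(35,4)·0.13^4·0.87^31 = 0.1994665
P(X ≤ 4) = 0.5154500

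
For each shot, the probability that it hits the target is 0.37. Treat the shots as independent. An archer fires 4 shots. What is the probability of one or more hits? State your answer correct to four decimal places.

0.8425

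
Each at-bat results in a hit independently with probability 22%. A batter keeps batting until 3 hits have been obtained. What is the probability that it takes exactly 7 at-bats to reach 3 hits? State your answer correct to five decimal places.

0.05912

Y = trial on which the third success occurs; negative binomial, r=3, p=0.22.
P(Y=7) = C(6,2) · p^3 · (1−p)^4
= 15 · 0.010648 · 0.37015 = 0.0591204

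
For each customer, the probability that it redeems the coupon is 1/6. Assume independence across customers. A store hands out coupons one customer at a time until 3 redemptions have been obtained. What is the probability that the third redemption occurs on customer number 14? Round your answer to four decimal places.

Y = trial on which the third success occurs; negative binomial, r=3, p=0.166667.
P(Y=14) = C(13,2) · p^3 · (1−p)^11
= 78 · 0.0046296 · 0.13459 = 0.048601

0.0486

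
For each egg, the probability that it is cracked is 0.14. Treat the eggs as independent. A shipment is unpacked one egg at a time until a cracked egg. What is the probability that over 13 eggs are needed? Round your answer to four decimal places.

Y = number of eggs to the first success; geometric, p = 0.14.
P(Y > 13) = P(first 13 all fail) = (1−p)^13 = 0.140760

0.1408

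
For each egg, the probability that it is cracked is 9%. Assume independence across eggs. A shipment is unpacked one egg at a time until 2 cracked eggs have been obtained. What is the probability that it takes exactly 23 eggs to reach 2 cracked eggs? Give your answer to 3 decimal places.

Y = trial on which the second success occurs; negative binomial, r=2, p=0.09.
P(Y=23) = C(22,1) · p^2 · (1−p)^21
= 22 · 0.0081 · 0.138 = 0.02459

0.025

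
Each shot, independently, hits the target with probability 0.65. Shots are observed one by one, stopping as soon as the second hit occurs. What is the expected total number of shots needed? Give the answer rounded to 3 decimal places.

Y = total shots until the second success; negative binomial with r=2, p=0.65.
E[Y] = r / p = 2 / 0.65 = 3.07692

3.077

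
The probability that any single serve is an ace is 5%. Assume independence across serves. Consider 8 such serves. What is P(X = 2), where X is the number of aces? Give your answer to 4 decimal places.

X ~ Binomial(n=8, p=0.05).
P(X=2) = C(8,2) · p^2 · (1−p)^6
= 28 · 0.0025 · 0.73509 = 0.051456

0.0515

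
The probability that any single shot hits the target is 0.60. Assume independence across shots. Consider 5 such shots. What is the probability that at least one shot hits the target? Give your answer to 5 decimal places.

0.98976

P(at least one) = 1 − P(none) = 1 − (1 − 0.60)^5
= 1 − 0.0102400 = 0.9897600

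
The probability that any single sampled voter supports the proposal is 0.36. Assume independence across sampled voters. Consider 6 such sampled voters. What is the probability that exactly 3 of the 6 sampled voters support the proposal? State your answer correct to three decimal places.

X ~ Binomial(n=6, p=0.36).
P(X=3) = C(6,3) · p^3 · (1−p)^3
= 20 · 0.046656 · 0.26214 = 0.24461

0.245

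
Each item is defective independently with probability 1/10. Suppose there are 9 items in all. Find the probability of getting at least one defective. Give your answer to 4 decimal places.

P(at least one) = 1 − P(none) = 1 − (1 − 0.10)^9
= 1 − 0.387420 = 0.612580

0.6126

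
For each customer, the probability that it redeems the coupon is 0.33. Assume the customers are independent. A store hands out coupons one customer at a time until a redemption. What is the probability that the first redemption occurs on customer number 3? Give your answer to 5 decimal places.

Geometric (trials to first success), p = 0.33.
P(Y = 3) = (1−p)^2 · p = 0.4489 · 0.33 = 0.1481370

0.14814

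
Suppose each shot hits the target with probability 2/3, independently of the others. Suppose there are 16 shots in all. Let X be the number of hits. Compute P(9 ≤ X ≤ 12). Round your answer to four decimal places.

X ~ Binomial(16, 0.666667); P(9 ≤ X ≤ 12) = Σ C(16,k) p^k (1−p)^(16−k) over k:
  k=9: C(16,9)·0.666667^9·0.333333^7 = 0.136068
  k=10: C(16,10)·0.666667^10·0.333333^6 = 0.190495
  k=11: C(16,11)·0.666667^11·0.333333^5 = 0.207813
  k=12: C(16,12)·0.666667^12·0.333333^4 = 0.173177
Total = 0.707553

0.7076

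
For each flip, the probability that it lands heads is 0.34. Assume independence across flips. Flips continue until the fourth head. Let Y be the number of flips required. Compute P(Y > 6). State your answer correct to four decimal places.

Needing more than 6 flips ⇔ fewer than 4 successes in the first 6. With X ~ Binomial(6, 0.34), P(Y > 6) = P(X ≤ 3).
  k=0: C(6,0)·0.34^0·0.66^6 = 0.082654
  k=1: C(6,1)·0.34^1·0.66^5 = 0.255476
  k=2: C(6,2)·0.34^2·0.66^4 = 0.329022
  k=3: C(6,3)·0.34^3·0.66^3 = 0.225995
P(X ≤ 3) = 0.893147

0.8931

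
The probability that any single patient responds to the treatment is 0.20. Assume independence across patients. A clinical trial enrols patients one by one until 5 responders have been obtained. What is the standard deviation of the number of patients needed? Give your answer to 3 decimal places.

10.000

Y = total patients until the fifth success; negative binomial with r=5, p=0.20.
SD(Y) = √[r(1−p)/p²] = √(100.00000) = 10.00000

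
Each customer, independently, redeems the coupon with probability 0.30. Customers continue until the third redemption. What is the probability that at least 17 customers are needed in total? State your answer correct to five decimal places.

Needing more than 16 customers ⇔ fewer than 3 successes in the first 16. With X ~ Binomial(16, 0.30), P(Y > 16) = P(X ≤ 2).
  k=0: C(16,0)·0.30^0·0.70^16 = 0.0033233
  k=1: C(16,1)·0.30^1·0.70^15 = 0.0227883
  k=2: C(16,2)·0.30^2·0.70^14 = 0.0732481
P(X ≤ 2) = 0.0993597

0.09936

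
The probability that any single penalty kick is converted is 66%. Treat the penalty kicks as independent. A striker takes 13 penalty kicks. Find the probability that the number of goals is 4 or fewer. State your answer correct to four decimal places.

X ~ Binomial(13, 0.66); P(X ≤ 4) = Σ C(13,k) p^k (1−p)^(13−k) over k:
  k=0: C(13,0)·0.66^0·0.34^13 = 0.000001
  k=1: C(13,1)·0.66^1·0.34^12 = 0.000020
  k=2: C(13,2)·0.66^2·0.34^11 = 0.000238
  k=3: C(13,3)·0.66^3·0.34^10 = 0.001697
  k=4: C(13,4)·0.66^4·0.34^9 = 0.008237
Total = 0.010195

0.0102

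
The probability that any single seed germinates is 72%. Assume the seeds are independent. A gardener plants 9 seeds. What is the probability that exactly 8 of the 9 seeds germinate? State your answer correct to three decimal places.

X ~ Binomial(n=9, p=0.72).
P(X=8) = C(9,8) · p^8 · (1−p)^1
= 9 · 0.07222 · 0.28 = 0.18200

0.182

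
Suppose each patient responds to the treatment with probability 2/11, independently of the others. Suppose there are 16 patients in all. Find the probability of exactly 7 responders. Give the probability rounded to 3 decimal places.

X ~ Binomial(n=16, p=0.181818).
P(X=7) = C(16,7) · p^7 · (1−p)^9
= 11440 · 6.5684e-06 · 0.1643 = 0.01235

0.012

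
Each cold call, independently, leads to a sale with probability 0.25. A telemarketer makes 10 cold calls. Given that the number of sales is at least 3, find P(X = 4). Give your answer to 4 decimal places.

X ~ Binomial(10, 0.25). Want P(X=4 | X≥3) = P(X=4) / P(X≥3).
P(X=4) = C(10,4)·0.25^4·0.75^6 = 0.145998
P(X≥3) = 1 − 0.056314 − 0.187712 − 0.281568 = 0.474407
Ratio = 0.145998 / 0.474407 = 0.307748

0.3077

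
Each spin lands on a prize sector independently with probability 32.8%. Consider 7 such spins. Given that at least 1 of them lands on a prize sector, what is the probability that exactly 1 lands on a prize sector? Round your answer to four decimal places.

0.2254

X ~ Binomial(7, 0.328). Want P(X=1 | X≥1) = P(X=1) / P(X≥1).
P(X=1) = C(7,1)·0.328^1·0.672^6 = 0.211440
P(X≥1) = 1 − 0.061885 = 0.938115
Ratio = 0.211440 / 0.938115 = 0.225388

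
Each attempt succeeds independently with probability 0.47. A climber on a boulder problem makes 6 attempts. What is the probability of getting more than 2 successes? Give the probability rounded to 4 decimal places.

0.5985

X ~ Binomial(6, 0.47); P(X ≥ 3) = Σ C(6,k) p^k (1−p)^(6−k) over k:
  k=3: C(6,3)·0.47^3·0.53^3 = 0.309137
  k=4: C(6,4)·0.47^4·0.53^2 = 0.205605
  k=5: C(6,5)·0.47^5·0.53^1 = 0.072932
  k=6: C(6,6)·0.47^6·0.53^0 = 0.010779
Total = 0.598453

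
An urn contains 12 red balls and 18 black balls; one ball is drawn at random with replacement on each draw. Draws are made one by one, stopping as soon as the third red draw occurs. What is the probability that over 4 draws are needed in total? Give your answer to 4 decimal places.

0.8208

Needing more than 4 draws ⇔ fewer than 3 successes in the first 4. With X ~ Binomial(4, 0.40), P(Y > 4) = P(X ≤ 2).
  k=0: C(4,0)·0.40^0·0.60^4 = 0.129600
  k=1: C(4,1)·0.40^1·0.60^3 = 0.345600
  k=2: C(4,2)·0.40^2·0.60^2 = 0.345600
P(X ≤ 2) = 0.820800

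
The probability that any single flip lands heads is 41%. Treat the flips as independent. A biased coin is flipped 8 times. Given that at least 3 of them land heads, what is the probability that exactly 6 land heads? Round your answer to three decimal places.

X ~ Binomial(8, 0.41). Want P(X=6 | X≥3) = P(X=6) / P(X≥3).
P(X=6) = C(8,6)·0.41^6·0.59^2 = 0.04630
P(X≥3) = 1 − 0.01468 − 0.08163 − 0.19854 = 0.70515
Ratio = 0.04630 / 0.70515 = 0.06566

0.066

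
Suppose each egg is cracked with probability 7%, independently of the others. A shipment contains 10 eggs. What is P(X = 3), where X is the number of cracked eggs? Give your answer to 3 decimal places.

0.025

X ~ Binomial(n=10, p=0.07).
P(X=3) = C(10,3) · p^3 · (1−p)^7
= 120 · 0.000343 · 0.6017 = 0.02477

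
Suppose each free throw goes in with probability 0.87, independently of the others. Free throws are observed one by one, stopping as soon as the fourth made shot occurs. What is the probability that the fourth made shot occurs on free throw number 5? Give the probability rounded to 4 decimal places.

0.2979

Y = trial on which the fourth success occurs; negative binomial, r=4, p=0.87.
P(Y=5) = C(4,3) · p^4 · (1−p)^1
= 4 · 0.5729 · 0.13 = 0.297907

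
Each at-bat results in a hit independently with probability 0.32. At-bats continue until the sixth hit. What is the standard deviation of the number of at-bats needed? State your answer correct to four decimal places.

6.3122

Y = total at-bats until the sixth success; negative binomial with r=6, p=0.32.
SD(Y) = √[r(1−p)/p²] = √(39.843750) = 6.312191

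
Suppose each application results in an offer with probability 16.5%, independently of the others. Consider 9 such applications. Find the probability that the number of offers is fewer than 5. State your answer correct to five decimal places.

0.99143

X ~ Binomial(9, 0.165); P(X ≤ 4) = Σ C(9,k) p^k (1−p)^(9−k) over k:
  k=0: C(9,0)·0.165^0·0.835^9 = 0.1973233
  k=1: C(9,1)·0.165^1·0.835^8 = 0.3509282
  k=2: C(9,2)·0.165^2·0.835^7 = 0.2773804
  k=3: C(9,3)·0.165^3·0.835^6 = 0.1278939
  k=4: C(9,4)·0.165^4·0.835^5 = 0.0379087
Total = 0.9914344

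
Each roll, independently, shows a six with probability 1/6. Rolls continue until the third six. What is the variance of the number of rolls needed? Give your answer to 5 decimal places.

90.00000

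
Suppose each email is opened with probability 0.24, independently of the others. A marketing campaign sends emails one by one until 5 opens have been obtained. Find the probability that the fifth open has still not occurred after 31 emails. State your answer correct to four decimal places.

Needing more than 31 emails ⇔ fewer than 5 successes in the first 31. With X ~ Binomial(31, 0.24), P(Y > 31) = P(X ≤ 4).
  k=0: C(31,0)·0.24^0·0.76^31 = 0.000202
  k=1: C(31,1)·0.24^1·0.76^30 = 0.001977
  k=2: C(31,2)·0.24^2·0.76^29 = 0.009364
  k=3: C(31,3)·0.24^3·0.76^28 = 0.028585
  k=4: C(31,4)·0.24^4·0.76^27 = 0.063189
P(X ≤ 4) = 0.103317

0.1033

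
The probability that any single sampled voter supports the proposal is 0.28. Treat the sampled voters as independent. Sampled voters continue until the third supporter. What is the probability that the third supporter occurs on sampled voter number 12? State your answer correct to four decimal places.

0.0628

Y = trial on which the third success occurs; negative binomial, r=3, p=0.28.
P(Y=12) = C(11,2) · p^3 · (1−p)^9
= 55 · 0.021952 · 0.051999 = 0.062781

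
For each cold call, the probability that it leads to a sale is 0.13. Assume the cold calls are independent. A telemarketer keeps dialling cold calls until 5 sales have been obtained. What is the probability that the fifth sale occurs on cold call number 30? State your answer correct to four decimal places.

Y = trial on which the fifth success occurs; negative binomial, r=5, p=0.13.
P(Y=30) = C(29,4) · p^5 · (1−p)^25
= 23751 · 3.7129e-05 · 0.03076 = 0.027126

0.0271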